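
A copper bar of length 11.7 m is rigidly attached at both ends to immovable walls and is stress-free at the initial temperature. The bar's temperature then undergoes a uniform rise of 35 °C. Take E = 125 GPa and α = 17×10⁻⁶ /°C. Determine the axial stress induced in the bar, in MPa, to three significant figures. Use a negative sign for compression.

Free thermal expansion αLΔT = 17e-6 · 11700 · 35 = 6.962 mm.
The walls impose strain ε = −(6.962)/11700 = -5.9500e-04; σ = Eε = 125000 · -5.9500e-04 = -74.38 MPa.

-74.4 MPa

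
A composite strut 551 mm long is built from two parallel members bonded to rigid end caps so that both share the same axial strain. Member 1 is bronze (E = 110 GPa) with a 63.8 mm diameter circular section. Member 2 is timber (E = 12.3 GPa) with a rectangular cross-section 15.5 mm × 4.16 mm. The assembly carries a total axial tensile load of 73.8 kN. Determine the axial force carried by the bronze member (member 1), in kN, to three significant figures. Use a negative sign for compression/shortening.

A_1 = 3197 mm².
A_2 = 64.48 mm².
Equal strain + equilibrium ⇒ each member carries load in proportion to AE: A₁E₁ = 351700000 N, A₂E₂ = 793100 N, ΣAE = 352500000 N.
F₁ = P·A₁E₁/ΣAE = 73800·351700000/352500000 = 73630 N.

73.6 kN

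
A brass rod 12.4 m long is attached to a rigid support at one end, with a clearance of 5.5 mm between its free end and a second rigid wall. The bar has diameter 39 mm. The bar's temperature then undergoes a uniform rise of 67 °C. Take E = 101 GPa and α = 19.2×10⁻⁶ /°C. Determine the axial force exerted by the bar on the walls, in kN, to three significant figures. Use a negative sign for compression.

-102 kN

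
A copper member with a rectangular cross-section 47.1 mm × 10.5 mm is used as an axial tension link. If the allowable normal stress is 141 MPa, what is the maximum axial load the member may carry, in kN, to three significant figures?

69.7 kN

A = 494.6 mm².
P_max = σ_allow · A = 141 · 494.6 = 69730 N = 69.73 kN.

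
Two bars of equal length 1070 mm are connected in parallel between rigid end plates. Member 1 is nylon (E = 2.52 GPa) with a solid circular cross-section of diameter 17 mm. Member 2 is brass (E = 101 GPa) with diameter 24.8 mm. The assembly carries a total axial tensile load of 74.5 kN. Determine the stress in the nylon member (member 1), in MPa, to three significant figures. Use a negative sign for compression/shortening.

3.80 MPa

A_1 = 227 mm².
A_2 = 483.1 mm².
Equal strain + equilibrium ⇒ each member carries load in proportion to AE: A₁E₁ = 572000 N, A₂E₂ = 48790000 N, ΣAE = 49360000 N.
σ₁ = P·E₁/ΣAE = 74500·2520/49360000 = 3.803 MPa.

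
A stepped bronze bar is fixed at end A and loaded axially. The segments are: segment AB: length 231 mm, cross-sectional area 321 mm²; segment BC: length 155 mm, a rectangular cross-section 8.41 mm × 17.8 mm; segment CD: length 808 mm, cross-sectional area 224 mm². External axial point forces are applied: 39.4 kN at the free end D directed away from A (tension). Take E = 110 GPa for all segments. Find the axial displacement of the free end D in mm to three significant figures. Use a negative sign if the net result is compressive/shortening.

1.92 mm

Internal axial forces (sectioning from the free end, tension +): N_CD = 39.4 kN, N_BC = 39.4 kN, N_AB = 39.4 kN.
A_BC = 149.7 mm².
δ_AB = 39400·231/(321·110000) = 0.2578 mm
δ_BC = 39400·155/(149.7·110000) = 0.3709 mm
δ_CD = 39400·808/(224·110000) = 1.292 mm
δ = Σδ_i = 1.921 mm.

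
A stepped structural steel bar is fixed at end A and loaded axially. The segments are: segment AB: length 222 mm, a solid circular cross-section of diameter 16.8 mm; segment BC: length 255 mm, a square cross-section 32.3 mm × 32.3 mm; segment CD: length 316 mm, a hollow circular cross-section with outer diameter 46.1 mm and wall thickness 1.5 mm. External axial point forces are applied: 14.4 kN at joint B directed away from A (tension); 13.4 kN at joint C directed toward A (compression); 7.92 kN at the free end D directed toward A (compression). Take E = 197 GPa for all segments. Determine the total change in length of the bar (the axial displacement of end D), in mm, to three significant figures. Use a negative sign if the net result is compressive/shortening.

Internal axial forces (sectioning from the free end, tension +): N_CD = -7.92 kN, N_BC = -21.32 kN, N_AB = -6.92 kN.
A_AB = 221.7 mm².
A_BC = 1043 mm².
A_CD = 210.2 mm².
δ_AB = -6920·222/(221.7·197000) = -0.03518 mm
δ_BC = -21320·255/(1043·197000) = -0.02645 mm
δ_CD = -7920·316/(210.2·197000) = -0.06045 mm
δ = Σδ_i = -0.1221 mm.

-0.122 mm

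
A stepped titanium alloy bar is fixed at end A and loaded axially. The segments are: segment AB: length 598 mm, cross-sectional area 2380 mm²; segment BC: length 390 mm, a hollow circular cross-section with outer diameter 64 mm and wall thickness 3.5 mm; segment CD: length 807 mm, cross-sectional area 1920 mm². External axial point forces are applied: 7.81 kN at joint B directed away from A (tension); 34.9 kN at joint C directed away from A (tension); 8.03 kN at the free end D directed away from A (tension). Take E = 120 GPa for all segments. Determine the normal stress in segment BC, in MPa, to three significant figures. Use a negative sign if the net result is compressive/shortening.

Internal axial forces (sectioning from the free end, tension +): N_CD = 8.03 kN, N_BC = 42.93 kN, N_AB = 50.74 kN.
A_BC = 665.2 mm².
σ_BC = N_BC/A_BC = 42930/665.2 = 64.53 MPa.

64.5 MPa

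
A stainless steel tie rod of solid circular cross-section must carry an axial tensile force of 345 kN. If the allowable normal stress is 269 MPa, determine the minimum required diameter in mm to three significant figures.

40.4 mm

Required area A ≥ P/σ_allow = 345000/269 = 1283 mm².
For a solid circular section, d ≥ √(4A/π) = 40.41 mm.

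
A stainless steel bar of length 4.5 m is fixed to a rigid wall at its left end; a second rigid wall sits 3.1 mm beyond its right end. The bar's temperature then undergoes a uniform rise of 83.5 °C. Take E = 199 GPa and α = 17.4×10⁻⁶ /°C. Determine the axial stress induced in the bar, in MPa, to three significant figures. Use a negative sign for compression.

-152 MPa

Free thermal expansion αLΔT = 17.4e-6 · 4500 · 83.5 = 6.538 mm.
The walls engage after the gap closes; constrained expansion = 6.538 − 3.1 = 3.438 mm.
The walls impose strain ε = −(3.438)/4500 = -7.6401e-04; σ = Eε = 199000 · -7.6401e-04 = -152 MPa.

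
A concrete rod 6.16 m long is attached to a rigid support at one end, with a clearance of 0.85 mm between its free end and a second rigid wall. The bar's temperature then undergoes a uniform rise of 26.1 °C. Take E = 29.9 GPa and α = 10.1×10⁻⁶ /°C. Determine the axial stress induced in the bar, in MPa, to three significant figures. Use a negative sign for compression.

-3.76 MPa

Free thermal expansion αLΔT = 10.1e-6 · 6160 · 26.1 = 1.624 mm.
The walls engage after the gap closes; constrained expansion = 1.624 − 0.85 = 0.7738 mm.
The walls impose strain ε = −(0.7738)/6160 = -1.2562e-04; σ = Eε = 29900 · -1.2562e-04 = -3.756 MPa.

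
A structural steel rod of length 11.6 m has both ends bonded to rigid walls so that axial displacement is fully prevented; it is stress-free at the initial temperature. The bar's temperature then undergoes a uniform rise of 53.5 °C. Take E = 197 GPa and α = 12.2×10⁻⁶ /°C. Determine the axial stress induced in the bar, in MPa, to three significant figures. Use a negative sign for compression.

Free thermal expansion αLΔT = 12.2e-6 · 11600 · 53.5 = 7.571 mm.
The walls impose strain ε = −(7.571)/11600 = -6.5270e-04; σ = Eε = 197000 · -6.5270e-04 = -128.6 MPa.

-129 MPa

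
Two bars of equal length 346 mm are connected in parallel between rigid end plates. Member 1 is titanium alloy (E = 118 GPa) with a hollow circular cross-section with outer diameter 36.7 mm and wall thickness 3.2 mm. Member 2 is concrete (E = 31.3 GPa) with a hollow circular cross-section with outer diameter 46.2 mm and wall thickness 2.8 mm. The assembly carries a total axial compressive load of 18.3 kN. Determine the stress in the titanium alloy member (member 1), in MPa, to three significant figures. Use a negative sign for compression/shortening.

A_1 = 336.8 mm².
A_2 = 381.8 mm².
Equal strain + equilibrium ⇒ each member carries load in proportion to AE: A₁E₁ = 39740000 N, A₂E₂ = 11950000 N, ΣAE = 51690000 N.
σ₁ = P·E₁/ΣAE = -18300·118000/51690000 = -41.78 MPa.

-41.8 MPa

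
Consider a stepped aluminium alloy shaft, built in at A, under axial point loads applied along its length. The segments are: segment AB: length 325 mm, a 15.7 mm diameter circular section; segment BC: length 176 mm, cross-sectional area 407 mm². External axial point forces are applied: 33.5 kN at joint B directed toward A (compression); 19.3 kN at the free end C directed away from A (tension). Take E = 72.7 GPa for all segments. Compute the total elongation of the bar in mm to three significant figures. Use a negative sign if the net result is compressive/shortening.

Internal axial forces (sectioning from the free end, tension +): N_BC = 19.3 kN, N_AB = -14.2 kN.
A_AB = 193.6 mm².
δ_AB = -14200·325/(193.6·72700) = -0.3279 mm
δ_BC = 19300·176/(407·72700) = 0.1148 mm
δ = Σδ_i = -0.2131 mm.

-0.213 mm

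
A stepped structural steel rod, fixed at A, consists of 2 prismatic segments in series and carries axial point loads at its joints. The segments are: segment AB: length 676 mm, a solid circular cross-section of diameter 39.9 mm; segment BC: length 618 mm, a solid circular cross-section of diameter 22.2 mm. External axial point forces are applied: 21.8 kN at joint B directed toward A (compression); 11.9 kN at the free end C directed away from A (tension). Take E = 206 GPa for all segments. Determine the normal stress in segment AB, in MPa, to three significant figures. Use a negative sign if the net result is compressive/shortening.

Internal axial forces (sectioning from the free end, tension +): N_BC = 11.9 kN, N_AB = -9.9 kN.
A_AB = 1250 mm².
σ_AB = N_AB/A_AB = -9900/1250 = -7.918 MPa.

-7.92 MPa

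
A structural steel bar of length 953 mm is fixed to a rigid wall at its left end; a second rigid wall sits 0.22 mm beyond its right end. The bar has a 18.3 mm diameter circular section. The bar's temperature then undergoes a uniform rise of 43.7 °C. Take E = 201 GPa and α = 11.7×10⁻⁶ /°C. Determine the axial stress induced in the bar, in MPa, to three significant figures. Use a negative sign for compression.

Free thermal expansion αLΔT = 11.7e-6 · 953 · 43.7 = 0.4873 mm.
The walls engage after the gap closes; constrained expansion = 0.4873 − 0.22 = 0.2673 mm.
The walls impose strain ε = −(0.2673)/953 = -2.8044e-04; σ = Eε = 201000 · -2.8044e-04 = -56.37 MPa.

-56.4 MPa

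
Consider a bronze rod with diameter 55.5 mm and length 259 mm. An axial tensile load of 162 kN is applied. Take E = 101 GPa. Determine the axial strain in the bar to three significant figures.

6.63e-04

A = 2419 mm².
σ = N/A = 66.96 MPa; ε = σ/E = 66.96/101000 = 6.630e-04.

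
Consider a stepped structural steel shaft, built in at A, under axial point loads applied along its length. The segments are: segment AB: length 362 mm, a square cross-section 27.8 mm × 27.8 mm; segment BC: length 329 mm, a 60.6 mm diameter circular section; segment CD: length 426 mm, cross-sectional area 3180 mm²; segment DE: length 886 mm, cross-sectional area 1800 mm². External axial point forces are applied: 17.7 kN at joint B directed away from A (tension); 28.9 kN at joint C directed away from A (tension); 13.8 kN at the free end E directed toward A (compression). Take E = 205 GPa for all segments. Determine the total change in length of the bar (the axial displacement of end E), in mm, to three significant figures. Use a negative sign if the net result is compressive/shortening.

Internal axial forces (sectioning from the free end, tension +): N_DE = -13.8 kN, N_CD = -13.8 kN, N_BC = 15.1 kN, N_AB = 32.8 kN.
A_AB = 772.8 mm².
A_BC = 2884 mm².
δ_AB = 32800·362/(772.8·205000) = 0.07494 mm
δ_BC = 15100·329/(2884·205000) = 0.008402 mm
δ_CD = -13800·426/(3180·205000) = -0.009018 mm
δ_DE = -13800·886/(1800·205000) = -0.03313 mm
δ = Σδ_i = 0.04119 mm.

0.0412 mm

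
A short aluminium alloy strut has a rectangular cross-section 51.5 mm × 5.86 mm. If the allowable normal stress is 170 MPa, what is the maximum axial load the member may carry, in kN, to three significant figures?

51.3 kN

A = 301.8 mm².
P_max = σ_allow · A = 170 · 301.8 = 51300 N = 51.3 kN.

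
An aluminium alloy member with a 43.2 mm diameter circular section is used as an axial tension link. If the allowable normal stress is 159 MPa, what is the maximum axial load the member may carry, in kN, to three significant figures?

233 kN

A = 1466 mm².
P_max = σ_allow · A = 159 · 1466 = 233100 N = 233.1 kN.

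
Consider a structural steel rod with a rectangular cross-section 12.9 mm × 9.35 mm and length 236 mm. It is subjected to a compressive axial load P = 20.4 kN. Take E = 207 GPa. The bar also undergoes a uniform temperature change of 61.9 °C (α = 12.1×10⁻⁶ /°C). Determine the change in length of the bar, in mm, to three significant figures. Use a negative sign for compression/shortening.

-0.0161 mm

A = 120.6 mm².
δ_mech = NL/(AE) = -20400·236/(120.6·207000) = -0.1928 mm.
δ_thermal = αLΔT = 12.1e-6·236·61.9 = 0.1768 mm.
δ = δ_mech + δ_thermal = -0.01607 mm.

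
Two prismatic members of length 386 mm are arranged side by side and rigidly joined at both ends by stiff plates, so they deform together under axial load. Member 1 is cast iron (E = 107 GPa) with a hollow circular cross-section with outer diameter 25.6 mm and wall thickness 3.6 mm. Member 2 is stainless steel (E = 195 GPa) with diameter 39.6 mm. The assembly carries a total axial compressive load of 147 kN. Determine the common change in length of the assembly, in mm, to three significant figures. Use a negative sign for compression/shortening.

A_1 = 248.8 mm².
A_2 = 1232 mm².
Equal strain + equilibrium ⇒ each member carries load in proportion to AE: A₁E₁ = 26620000 N, A₂E₂ = 240200000 N, ΣAE = 266800000 N.
δ = PL/ΣAE = -147000·386/266800000 = -0.2127 mm.

-0.213 mm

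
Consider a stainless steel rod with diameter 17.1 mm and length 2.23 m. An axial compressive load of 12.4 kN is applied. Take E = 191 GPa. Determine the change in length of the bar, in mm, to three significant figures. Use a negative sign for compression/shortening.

A = 229.7 mm².
δ_mech = NL/(AE) = -12400·2230/(229.7·191000) = -0.6304 mm.

-0.630 mm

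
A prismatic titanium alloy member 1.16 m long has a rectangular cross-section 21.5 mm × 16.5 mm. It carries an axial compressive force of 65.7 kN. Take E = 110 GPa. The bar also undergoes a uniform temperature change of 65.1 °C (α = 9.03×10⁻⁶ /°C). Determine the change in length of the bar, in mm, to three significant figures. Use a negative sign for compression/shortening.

A = 354.8 mm².
δ_mech = NL/(AE) = -65700·1160/(354.8·110000) = -1.953 mm.
δ_thermal = αLΔT = 9.03e-6·1160·65.1 = 0.6819 mm.
δ = δ_mech + δ_thermal = -1.271 mm.

-1.27 mm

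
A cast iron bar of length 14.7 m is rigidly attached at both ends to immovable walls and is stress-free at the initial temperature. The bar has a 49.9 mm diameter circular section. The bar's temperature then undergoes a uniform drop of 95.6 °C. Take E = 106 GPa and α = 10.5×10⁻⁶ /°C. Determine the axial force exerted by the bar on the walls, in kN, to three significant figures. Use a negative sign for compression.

208 kN

Free thermal expansion αLΔT = 10.5e-6 · 14700 · -95.6 = -14.76 mm.
The walls impose strain ε = −(-14.76)/14700 = 1.0038e-03; σ = Eε = 106000 · 1.0038e-03 = 106.4 MPa.
Wall reaction R = σ·A = 106.4·1956 = 208100 N = 208.1 kN.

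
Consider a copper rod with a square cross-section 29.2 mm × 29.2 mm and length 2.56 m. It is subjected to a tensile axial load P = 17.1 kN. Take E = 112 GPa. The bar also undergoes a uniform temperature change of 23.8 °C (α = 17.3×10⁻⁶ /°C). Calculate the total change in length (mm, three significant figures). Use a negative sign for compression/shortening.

1.51 mm

A = 852.6 mm².
δ_mech = NL/(AE) = 17100·2560/(852.6·112000) = 0.4584 mm.
δ_thermal = αLΔT = 17.3e-6·2560·23.8 = 1.054 mm.
δ = δ_mech + δ_thermal = 1.512 mm.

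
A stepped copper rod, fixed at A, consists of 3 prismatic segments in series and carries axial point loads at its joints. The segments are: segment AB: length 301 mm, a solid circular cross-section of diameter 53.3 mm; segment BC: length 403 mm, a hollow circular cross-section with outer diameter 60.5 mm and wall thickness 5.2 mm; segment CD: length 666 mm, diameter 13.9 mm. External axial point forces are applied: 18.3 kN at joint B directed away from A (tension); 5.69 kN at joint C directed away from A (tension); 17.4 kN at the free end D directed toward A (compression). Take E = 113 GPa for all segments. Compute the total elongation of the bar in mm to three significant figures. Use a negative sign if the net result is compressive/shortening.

-0.714 mm

Internal axial forces (sectioning from the free end, tension +): N_CD = -17.4 kN, N_BC = -11.71 kN, N_AB = 6.59 kN.
A_AB = 2231 mm².
A_BC = 903.4 mm².
A_CD = 151.7 mm².
δ_AB = 6590·301/(2231·113000) = 0.007867 mm
δ_BC = -11710·403/(903.4·113000) = -0.04623 mm
δ_CD = -17400·666/(151.7·113000) = -0.6758 mm
δ = Σδ_i = -0.7142 mm.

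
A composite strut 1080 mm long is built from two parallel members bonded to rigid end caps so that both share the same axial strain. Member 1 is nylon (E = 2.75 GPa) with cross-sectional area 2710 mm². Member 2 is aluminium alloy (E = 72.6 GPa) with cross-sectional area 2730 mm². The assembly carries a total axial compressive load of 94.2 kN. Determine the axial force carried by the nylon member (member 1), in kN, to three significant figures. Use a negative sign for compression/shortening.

-3.41 kN

Equal strain + equilibrium ⇒ each member carries load in proportion to AE: A₁E₁ = 7452000 N, A₂E₂ = 198200000 N, ΣAE = 205700000 N.
F₁ = P·A₁E₁/ΣAE = -94200·7452000/205700000 = -3414 N.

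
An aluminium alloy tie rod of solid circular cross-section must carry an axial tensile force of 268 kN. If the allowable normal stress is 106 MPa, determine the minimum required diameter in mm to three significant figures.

56.7 mm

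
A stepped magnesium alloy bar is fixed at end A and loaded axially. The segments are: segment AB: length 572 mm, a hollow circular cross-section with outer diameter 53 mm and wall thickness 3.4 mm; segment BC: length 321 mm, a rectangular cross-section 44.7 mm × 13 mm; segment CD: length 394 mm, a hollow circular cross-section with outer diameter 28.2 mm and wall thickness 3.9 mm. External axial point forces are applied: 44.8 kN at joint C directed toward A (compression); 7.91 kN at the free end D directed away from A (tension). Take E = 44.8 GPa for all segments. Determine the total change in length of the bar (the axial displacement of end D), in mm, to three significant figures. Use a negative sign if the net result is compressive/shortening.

-1.11 mm

Internal axial forces (sectioning from the free end, tension +): N_CD = 7.91 kN, N_BC = -36.89 kN, N_AB = -36.89 kN.
A_AB = 529.8 mm².
A_BC = 581.1 mm².
A_CD = 297.7 mm².
δ_AB = -36890·572/(529.8·44800) = -0.889 mm
δ_BC = -36890·321/(581.1·44800) = -0.4549 mm
δ_CD = 7910·394/(297.7·44800) = 0.2337 mm
δ = Σδ_i = -1.11 mm.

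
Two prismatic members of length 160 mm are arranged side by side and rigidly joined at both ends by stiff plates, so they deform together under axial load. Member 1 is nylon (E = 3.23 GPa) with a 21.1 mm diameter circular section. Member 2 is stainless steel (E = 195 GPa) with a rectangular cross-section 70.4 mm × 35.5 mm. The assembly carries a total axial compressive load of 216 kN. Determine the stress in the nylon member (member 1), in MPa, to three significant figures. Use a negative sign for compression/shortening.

A_1 = 349.7 mm².
A_2 = 2499 mm².
Equal strain + equilibrium ⇒ each member carries load in proportion to AE: A₁E₁ = 1129000 N, A₂E₂ = 487300000 N, ΣAE = 488500000 N.
σ₁ = P·E₁/ΣAE = -216000·3230/488500000 = -1.428 MPa.

-1.43 MPa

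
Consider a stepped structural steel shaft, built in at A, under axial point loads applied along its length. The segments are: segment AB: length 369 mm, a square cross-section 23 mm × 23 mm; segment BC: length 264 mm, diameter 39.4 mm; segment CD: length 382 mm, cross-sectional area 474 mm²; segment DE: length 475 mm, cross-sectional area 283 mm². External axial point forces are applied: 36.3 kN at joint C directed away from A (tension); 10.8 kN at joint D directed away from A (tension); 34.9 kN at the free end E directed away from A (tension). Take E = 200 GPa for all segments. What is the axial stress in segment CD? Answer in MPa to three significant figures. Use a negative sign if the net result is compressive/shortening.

Internal axial forces (sectioning from the free end, tension +): N_DE = 34.9 kN, N_CD = 45.7 kN, N_BC = 82 kN, N_AB = 82 kN.
σ_CD = N_CD/A_CD = 45700/474 = 96.41 MPa.

96.4 MPa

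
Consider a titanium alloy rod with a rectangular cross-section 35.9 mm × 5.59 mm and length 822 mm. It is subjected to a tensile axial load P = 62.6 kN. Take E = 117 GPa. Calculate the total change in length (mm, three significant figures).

2.19 mm

A = 200.7 mm².
δ_mech = NL/(AE) = 62600·822/(200.7·117000) = 2.192 mm.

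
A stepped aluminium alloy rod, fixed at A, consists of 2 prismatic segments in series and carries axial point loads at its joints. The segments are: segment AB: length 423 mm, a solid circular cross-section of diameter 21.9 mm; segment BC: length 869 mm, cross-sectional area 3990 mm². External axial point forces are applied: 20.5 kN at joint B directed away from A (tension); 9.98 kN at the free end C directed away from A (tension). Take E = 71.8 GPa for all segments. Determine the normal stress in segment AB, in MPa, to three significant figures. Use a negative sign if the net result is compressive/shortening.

80.9 MPa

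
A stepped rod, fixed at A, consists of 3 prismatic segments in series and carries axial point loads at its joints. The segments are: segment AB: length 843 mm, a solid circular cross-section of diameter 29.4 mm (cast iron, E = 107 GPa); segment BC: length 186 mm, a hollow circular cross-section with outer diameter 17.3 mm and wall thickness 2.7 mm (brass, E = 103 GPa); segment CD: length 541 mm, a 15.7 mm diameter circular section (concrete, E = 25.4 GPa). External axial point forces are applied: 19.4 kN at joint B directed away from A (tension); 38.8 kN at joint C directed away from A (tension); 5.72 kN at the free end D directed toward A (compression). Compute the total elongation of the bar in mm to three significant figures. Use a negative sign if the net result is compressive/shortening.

0.462 mm

Internal axial forces (sectioning from the free end, tension +): N_CD = -5.72 kN, N_BC = 33.08 kN, N_AB = 52.48 kN.
A_AB = 678.9 mm².
A_BC = 123.8 mm².
A_CD = 193.6 mm².
δ_AB = 52480·843/(678.9·107000) = 0.6091 mm
δ_BC = 33080·186/(123.8·103000) = 0.4824 mm
δ_CD = -5720·541/(193.6·25400) = -0.6293 mm
δ = Σδ_i = 0.4621 mm.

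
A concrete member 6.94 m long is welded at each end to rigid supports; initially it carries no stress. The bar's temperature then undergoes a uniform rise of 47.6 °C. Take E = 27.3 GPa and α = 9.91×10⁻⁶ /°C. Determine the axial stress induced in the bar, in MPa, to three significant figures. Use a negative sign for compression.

-12.9 MPa

Free thermal expansion αLΔT = 9.91e-6 · 6940 · 47.6 = 3.274 mm.
The walls impose strain ε = −(3.274)/6940 = -4.7172e-04; σ = Eε = 27300 · -4.7172e-04 = -12.88 MPa.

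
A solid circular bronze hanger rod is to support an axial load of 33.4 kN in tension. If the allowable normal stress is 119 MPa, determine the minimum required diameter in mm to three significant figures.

18.9 mm

Required area A ≥ P/σ_allow = 33400/119 = 280.7 mm².
For a solid circular section, d ≥ √(4A/π) = 18.9 mm.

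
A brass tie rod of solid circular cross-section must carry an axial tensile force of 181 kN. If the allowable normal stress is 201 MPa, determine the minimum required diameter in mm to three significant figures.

Required area A ≥ P/σ_allow = 181000/201 = 900.5 mm².
For a solid circular section, d ≥ √(4A/π) = 33.86 mm.

33.9 mm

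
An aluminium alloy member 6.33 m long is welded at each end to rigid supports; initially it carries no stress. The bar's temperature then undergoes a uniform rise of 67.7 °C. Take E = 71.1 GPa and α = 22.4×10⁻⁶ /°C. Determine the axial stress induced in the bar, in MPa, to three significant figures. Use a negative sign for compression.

Free thermal expansion αLΔT = 22.4e-6 · 6330 · 67.7 = 9.599 mm.
The walls impose strain ε = −(9.599)/6330 = -1.5165e-03; σ = Eε = 71100 · -1.5165e-03 = -107.8 MPa.

-108 MPa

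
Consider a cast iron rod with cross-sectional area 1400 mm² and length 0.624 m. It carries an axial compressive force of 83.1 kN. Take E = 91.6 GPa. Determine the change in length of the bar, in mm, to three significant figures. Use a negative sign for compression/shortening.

-0.404 mm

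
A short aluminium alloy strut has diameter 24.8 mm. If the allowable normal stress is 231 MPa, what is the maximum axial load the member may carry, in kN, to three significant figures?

112 kN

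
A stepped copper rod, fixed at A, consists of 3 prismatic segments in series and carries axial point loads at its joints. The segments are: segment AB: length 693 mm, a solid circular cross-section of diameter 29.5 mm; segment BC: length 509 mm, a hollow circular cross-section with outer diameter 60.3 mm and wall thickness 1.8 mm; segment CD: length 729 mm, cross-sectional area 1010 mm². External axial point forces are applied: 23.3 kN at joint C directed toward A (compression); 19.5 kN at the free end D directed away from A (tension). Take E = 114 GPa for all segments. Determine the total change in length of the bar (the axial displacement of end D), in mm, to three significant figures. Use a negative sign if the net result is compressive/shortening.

Internal axial forces (sectioning from the free end, tension +): N_CD = 19.5 kN, N_BC = -3.8 kN, N_AB = -3.8 kN.
A_AB = 683.5 mm².
A_BC = 330.8 mm².
δ_AB = -3800·693/(683.5·114000) = -0.0338 mm
δ_BC = -3800·509/(330.8·114000) = -0.05129 mm
δ_CD = 19500·729/(1010·114000) = 0.1235 mm
δ = Σδ_i = 0.03838 mm.

0.0384 mm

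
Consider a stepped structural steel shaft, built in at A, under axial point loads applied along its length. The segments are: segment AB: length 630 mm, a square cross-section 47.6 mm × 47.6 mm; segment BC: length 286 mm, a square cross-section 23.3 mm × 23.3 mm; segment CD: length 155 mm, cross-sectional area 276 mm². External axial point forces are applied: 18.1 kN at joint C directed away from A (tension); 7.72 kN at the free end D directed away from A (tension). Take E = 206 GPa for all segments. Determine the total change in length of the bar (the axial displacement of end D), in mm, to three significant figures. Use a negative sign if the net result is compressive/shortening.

Internal axial forces (sectioning from the free end, tension +): N_CD = 7.72 kN, N_BC = 25.82 kN, N_AB = 25.82 kN.
A_AB = 2266 mm².
A_BC = 542.9 mm².
δ_AB = 25820·630/(2266·206000) = 0.03485 mm
δ_BC = 25820·286/(542.9·206000) = 0.06603 mm
δ_CD = 7720·155/(276·206000) = 0.02105 mm
δ = Σδ_i = 0.1219 mm.

0.122 mm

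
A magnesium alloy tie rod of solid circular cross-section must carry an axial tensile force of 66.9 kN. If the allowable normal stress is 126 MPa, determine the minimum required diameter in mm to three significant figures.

26.0 mm

Required area A ≥ P/σ_allow = 66900/126 = 531 mm².
For a solid circular section, d ≥ √(4A/π) = 26 mm.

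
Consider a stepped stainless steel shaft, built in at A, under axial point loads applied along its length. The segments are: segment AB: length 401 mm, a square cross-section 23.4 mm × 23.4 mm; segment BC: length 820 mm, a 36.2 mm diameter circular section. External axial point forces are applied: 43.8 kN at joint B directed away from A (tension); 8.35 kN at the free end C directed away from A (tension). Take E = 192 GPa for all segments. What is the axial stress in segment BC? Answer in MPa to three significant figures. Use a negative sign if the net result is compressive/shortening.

8.11 MPa

Internal axial forces (sectioning from the free end, tension +): N_BC = 8.35 kN, N_AB = 52.15 kN.
A_BC = 1029 mm².
σ_BC = N_BC/A_BC = 8350/1029 = 8.113 MPa.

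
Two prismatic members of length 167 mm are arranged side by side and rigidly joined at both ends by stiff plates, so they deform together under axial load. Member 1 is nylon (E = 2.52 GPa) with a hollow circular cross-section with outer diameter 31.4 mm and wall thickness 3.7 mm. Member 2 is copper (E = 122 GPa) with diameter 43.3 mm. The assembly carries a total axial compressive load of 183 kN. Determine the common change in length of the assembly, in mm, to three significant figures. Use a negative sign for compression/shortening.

-0.169 mm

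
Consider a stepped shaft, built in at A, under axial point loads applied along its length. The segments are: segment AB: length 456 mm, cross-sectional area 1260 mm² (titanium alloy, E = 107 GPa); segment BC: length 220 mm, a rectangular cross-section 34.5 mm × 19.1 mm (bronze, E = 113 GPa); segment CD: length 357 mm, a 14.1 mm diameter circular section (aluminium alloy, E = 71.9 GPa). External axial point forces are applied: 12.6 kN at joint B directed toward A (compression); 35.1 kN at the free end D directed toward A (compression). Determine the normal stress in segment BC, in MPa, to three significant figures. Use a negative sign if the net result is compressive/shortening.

-53.3 MPa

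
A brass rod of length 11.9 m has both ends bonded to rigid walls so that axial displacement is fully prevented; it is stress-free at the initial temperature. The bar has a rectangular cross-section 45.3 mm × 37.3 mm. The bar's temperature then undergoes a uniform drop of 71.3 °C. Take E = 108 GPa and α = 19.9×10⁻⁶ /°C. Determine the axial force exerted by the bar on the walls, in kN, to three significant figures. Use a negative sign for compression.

259 kN

Free thermal expansion αLΔT = 19.9e-6 · 11900 · -71.3 = -16.88 mm.
The walls impose strain ε = −(-16.88)/11900 = 1.4189e-03; σ = Eε = 108000 · 1.4189e-03 = 153.2 MPa.
Wall reaction R = σ·A = 153.2·1690 = 258900 N = 258.9 kN.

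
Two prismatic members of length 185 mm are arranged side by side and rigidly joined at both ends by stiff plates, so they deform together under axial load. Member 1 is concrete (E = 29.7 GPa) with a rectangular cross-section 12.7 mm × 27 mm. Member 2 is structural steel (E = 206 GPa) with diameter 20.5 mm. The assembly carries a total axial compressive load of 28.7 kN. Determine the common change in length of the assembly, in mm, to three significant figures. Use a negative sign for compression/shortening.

-0.0679 mm

A_1 = 342.9 mm².
A_2 = 330.1 mm².
Equal strain + equilibrium ⇒ each member carries load in proportion to AE: A₁E₁ = 10180000 N, A₂E₂ = 67990000 N, ΣAE = 78180000 N.
δ = PL/ΣAE = -28700·185/78180000 = -0.06792 mm.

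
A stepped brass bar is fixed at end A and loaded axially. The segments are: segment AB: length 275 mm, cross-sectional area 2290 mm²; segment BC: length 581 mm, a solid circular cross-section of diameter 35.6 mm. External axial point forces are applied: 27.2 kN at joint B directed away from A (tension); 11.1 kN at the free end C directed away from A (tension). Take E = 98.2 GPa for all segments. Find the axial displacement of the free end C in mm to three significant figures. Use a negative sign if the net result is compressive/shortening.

0.113 mm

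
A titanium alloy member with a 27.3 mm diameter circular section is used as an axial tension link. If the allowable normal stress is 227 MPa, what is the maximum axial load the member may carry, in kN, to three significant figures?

133 kN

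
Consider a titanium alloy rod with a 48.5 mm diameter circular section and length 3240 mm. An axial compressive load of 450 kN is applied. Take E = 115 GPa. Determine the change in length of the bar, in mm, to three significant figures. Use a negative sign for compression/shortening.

A = 1847 mm².
δ_mech = NL/(AE) = -450000·3240/(1847·115000) = -6.863 mm.

-6.86 mm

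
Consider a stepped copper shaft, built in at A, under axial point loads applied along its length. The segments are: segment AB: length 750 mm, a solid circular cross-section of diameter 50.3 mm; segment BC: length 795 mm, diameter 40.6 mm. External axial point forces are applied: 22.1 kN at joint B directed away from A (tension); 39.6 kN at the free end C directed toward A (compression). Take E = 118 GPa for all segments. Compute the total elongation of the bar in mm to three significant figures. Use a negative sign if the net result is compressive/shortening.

-0.262 mm

Internal axial forces (sectioning from the free end, tension +): N_BC = -39.6 kN, N_AB = -17.5 kN.
A_AB = 1987 mm².
A_BC = 1295 mm².
δ_AB = -17500·750/(1987·118000) = -0.05597 mm
δ_BC = -39600·795/(1295·118000) = -0.2061 mm
δ = Σδ_i = -0.2621 mm.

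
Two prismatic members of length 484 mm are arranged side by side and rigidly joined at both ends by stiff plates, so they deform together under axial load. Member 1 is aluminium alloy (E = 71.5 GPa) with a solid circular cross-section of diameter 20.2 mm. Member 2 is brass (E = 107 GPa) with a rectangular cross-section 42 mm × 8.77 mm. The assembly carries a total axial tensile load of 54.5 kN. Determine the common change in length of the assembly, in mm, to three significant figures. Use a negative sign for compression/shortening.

0.423 mm

A_1 = 320.5 mm².
A_2 = 368.3 mm².
Equal strain + equilibrium ⇒ each member carries load in proportion to AE: A₁E₁ = 22910000 N, A₂E₂ = 39410000 N, ΣAE = 62330000 N.
δ = PL/ΣAE = 54500·484/62330000 = 0.4232 mm.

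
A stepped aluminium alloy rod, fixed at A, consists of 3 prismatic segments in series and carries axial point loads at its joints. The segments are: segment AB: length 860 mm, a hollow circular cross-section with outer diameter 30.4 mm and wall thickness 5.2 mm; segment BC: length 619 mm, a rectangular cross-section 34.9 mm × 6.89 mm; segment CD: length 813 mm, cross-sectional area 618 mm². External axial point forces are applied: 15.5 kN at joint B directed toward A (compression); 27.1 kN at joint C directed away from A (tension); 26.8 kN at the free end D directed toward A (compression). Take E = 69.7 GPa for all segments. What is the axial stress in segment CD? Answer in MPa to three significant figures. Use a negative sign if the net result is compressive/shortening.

Internal axial forces (sectioning from the free end, tension +): N_CD = -26.8 kN, N_BC = 0.3 kN, N_AB = -15.2 kN.
σ_CD = N_CD/A_CD = -26800/618 = -43.37 MPa.

-43.4 MPa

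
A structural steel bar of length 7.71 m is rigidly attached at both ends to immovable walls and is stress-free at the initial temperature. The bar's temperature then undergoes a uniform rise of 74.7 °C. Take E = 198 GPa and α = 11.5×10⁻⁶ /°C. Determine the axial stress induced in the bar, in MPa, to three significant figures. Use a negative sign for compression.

Free thermal expansion αLΔT = 11.5e-6 · 7710 · 74.7 = 6.623 mm.
The walls impose strain ε = −(6.623)/7710 = -8.5905e-04; σ = Eε = 198000 · -8.5905e-04 = -170.1 MPa.

-170 MPa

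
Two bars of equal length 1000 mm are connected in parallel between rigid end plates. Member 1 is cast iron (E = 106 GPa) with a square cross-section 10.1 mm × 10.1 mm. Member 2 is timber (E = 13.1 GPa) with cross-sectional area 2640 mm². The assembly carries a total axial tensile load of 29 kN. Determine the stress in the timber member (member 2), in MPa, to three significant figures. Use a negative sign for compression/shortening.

8.37 MPa

A_1 = 102 mm².
Equal strain + equilibrium ⇒ each member carries load in proportion to AE: A₁E₁ = 10810000 N, A₂E₂ = 34580000 N, ΣAE = 45400000 N.
σ₂ = P·E₂/ΣAE = 29000·13100/45400000 = 8.368 MPa.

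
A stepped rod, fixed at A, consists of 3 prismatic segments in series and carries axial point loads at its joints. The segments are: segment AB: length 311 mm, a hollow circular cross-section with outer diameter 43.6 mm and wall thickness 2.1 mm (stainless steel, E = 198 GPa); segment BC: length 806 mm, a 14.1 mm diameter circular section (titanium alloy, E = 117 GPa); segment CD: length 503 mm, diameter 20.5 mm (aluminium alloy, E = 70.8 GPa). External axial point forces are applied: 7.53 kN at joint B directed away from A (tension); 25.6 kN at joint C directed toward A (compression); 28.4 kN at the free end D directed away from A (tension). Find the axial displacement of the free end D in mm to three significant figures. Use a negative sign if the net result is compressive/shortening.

0.794 mm

Internal axial forces (sectioning from the free end, tension +): N_CD = 28.4 kN, N_BC = 2.8 kN, N_AB = 10.33 kN.
A_AB = 273.8 mm².
A_BC = 156.1 mm².
A_CD = 330.1 mm².
δ_AB = 10330·311/(273.8·198000) = 0.05926 mm
δ_BC = 2800·806/(156.1·117000) = 0.1235 mm
δ_CD = 28400·503/(330.1·70800) = 0.6113 mm
δ = Σδ_i = 0.7941 mm.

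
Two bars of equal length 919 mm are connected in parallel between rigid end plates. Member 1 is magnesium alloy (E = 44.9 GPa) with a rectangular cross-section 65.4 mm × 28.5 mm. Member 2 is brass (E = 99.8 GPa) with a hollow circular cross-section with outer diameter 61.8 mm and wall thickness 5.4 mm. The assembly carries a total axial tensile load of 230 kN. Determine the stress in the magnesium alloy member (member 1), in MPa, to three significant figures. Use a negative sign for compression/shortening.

A_1 = 1864 mm².
A_2 = 956.8 mm².
Equal strain + equilibrium ⇒ each member carries load in proportion to AE: A₁E₁ = 83690000 N, A₂E₂ = 95490000 N, ΣAE = 179200000 N.
σ₁ = P·E₁/ΣAE = 230000·44900/179200000 = 57.64 MPa.

57.6 MPa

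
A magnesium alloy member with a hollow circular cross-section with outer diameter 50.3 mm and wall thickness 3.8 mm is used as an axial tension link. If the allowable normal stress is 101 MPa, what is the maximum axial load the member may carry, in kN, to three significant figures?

56.1 kN

A = 555.1 mm².
P_max = σ_allow · A = 101 · 555.1 = 56070 N = 56.07 kN.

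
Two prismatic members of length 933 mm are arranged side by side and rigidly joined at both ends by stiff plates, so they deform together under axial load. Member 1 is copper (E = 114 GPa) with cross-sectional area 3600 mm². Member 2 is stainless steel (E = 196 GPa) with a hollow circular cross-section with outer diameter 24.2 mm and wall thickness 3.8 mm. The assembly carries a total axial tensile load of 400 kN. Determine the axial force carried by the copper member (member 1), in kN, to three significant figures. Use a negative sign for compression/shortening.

358 kN

A_2 = 243.5 mm².
Equal strain + equilibrium ⇒ each member carries load in proportion to AE: A₁E₁ = 410400000 N, A₂E₂ = 47730000 N, ΣAE = 458100000 N.
F₁ = P·A₁E₁/ΣAE = 400000·410400000/458100000 = 358300 N.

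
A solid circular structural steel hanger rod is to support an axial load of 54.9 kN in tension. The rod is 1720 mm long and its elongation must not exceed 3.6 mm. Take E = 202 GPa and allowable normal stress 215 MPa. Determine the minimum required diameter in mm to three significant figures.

Required area A ≥ P/σ_allow = 54900/215 = 255.3 mm².
For a solid circular section, d ≥ √(4A/π) = 18.03 mm.
Elongation limit: A ≥ PL/(Eδ_allow) = 54900·1720/(202000·3.6) = 129.9 mm² ⇒ d ≥ 12.86 mm.
The stress limit governs.

18.0 mm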